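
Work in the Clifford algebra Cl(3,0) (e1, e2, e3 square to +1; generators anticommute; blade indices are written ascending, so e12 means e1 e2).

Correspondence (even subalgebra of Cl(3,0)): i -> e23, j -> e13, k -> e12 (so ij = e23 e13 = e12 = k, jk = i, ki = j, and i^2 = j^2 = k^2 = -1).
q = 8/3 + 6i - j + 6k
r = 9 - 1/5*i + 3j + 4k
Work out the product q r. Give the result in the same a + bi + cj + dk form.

In blades: q = 8/3 + 6*e12 - e13 + 6*e23, r = 9 + 4*e12 + 3*e13 - 1/5*e23.
Distribute q over r term by term (generator squares from the signature, products reordered to ascending indices): (8/3)*r = 24 + 32/3*e12 + 8*e13 - 8/15*e23; (6*e12)*r = -24 + 54*e12 - 6/5*e13 - 18*e23; (-e13)*r = 3 - 1/5*e12 - 9*e13 - 4*e23; (6*e23)*r = 6/5 + 18*e12 - 24*e13 + 54*e23.
Sum: 21/5 + 1237/15*e12 - 131/5*e13 + 472/15*e23; translating back through the correspondence:
Answer: 21/5 + 472/15*i - 131/5*j + 1237/15*k


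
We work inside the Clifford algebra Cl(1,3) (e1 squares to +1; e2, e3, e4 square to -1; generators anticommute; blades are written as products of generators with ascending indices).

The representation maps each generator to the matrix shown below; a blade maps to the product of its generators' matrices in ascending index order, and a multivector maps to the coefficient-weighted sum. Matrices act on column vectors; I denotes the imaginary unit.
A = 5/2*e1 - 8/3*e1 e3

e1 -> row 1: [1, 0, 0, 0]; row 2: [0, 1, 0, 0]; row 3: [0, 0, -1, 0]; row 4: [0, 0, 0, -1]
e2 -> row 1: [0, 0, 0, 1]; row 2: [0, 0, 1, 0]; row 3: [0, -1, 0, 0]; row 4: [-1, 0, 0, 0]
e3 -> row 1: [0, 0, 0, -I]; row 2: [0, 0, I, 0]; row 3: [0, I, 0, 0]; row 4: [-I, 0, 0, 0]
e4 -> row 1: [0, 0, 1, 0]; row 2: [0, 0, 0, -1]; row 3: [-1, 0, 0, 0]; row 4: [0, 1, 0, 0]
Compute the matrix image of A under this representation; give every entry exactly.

Bivector images (products of the table entries): rho(e1 e3) = rho(e1)rho(e3) = row 1: [0, 0, 0, -I]; row 2: [0, 0, I, 0]; row 3: [0, -I, 0, 0]; row 4: [I, 0, 0, 0].
M = (5/2)*rho(e1) + (-8/3)*rho(e1 e3), summed entrywise:
Answer: row 1: [5/2, 0, 0, 8*I/3]; row 2: [0, 5/2, -8*I/3, 0]; row 3: [0, 8*I/3, -5/2, 0]; row 4: [-8*I/3, 0, 0, -5/2]


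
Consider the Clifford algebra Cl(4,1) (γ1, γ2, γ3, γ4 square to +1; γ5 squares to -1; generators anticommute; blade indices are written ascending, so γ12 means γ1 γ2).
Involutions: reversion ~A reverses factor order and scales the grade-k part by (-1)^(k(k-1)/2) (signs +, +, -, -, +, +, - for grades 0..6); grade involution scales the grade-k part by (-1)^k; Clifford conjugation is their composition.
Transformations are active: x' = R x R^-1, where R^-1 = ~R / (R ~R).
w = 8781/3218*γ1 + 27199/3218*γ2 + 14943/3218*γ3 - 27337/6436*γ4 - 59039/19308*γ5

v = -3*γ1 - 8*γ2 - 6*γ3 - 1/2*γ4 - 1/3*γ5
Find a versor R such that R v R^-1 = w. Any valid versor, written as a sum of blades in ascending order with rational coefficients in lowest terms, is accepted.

R = v + w = -873/3218*γ1 + 1455/3218*γ2 - 4365/3218*γ3 - 30555/6436*γ4 - 21825/6436*γ5 works: the equal norms (3929/36) guarantee its sandwich swaps v into w.
Answer: -873/3218*γ1 + 1455/3218*γ2 - 4365/3218*γ3 - 30555/6436*γ4 - 21825/6436*γ5


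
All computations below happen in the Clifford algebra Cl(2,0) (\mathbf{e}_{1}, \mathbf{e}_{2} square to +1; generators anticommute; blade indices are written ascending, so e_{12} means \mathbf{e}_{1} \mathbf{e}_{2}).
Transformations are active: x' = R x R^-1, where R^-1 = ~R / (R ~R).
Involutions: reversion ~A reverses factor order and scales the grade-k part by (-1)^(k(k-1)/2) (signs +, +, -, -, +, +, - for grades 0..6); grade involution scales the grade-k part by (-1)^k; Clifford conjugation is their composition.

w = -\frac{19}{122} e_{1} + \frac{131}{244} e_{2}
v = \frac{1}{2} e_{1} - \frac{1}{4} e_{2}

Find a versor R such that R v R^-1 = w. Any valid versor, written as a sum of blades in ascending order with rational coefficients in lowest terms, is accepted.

Take R = v + w = \frac{21}{61} e_{1} + \frac{35}{122} e_{2}. Because q(v) = q(w) = \frac{5}{16}, conjugation by R sends v exactly to w.
Answer: \frac{21}{61} e_{1} + \frac{35}{122} e_{2}


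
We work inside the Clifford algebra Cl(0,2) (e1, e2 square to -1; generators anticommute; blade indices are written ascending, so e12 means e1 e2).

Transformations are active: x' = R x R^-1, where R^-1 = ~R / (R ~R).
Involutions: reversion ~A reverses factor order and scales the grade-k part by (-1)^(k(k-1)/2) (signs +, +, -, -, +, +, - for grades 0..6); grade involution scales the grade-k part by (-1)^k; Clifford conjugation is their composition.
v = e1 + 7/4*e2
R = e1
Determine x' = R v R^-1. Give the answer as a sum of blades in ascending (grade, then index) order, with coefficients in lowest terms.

~R = e1, and R ~R = -1, so R^-1 = ~R / (-1).
R v = -1 + 7/4*e12
Answer: e1 - 7/4*e2


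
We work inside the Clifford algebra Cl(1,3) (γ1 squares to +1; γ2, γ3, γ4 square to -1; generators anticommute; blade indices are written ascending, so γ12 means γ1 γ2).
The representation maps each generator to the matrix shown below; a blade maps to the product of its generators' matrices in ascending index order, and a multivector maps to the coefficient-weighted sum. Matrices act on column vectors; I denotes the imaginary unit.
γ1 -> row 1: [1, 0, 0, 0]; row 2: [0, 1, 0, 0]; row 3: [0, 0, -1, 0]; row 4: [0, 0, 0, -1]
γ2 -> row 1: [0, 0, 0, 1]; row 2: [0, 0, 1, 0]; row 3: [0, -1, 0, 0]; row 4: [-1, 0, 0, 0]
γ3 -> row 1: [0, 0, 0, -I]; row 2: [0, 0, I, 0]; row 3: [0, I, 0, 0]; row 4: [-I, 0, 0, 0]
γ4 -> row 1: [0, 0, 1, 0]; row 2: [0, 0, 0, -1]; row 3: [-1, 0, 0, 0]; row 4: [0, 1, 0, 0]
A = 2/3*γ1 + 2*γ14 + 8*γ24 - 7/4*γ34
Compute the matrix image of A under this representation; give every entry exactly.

Bivector images (products of the table entries): rho(γ14) = rho(γ1)rho(γ4) = row 1: [0, 0, 1, 0]; row 2: [0, 0, 0, -1]; row 3: [1, 0, 0, 0]; row 4: [0, -1, 0, 0]; rho(γ24) = rho(γ2)rho(γ4) = row 1: [0, 1, 0, 0]; row 2: [-1, 0, 0, 0]; row 3: [0, 0, 0, 1]; row 4: [0, 0, -1, 0]; rho(γ34) = rho(γ3)rho(γ4) = row 1: [0, -I, 0, 0]; row 2: [-I, 0, 0, 0]; row 3: [0, 0, 0, -I]; row 4: [0, 0, -I, 0].
M = (2/3)*rho(γ1) + (2)*rho(γ14) + (8)*rho(γ24) + (-7/4)*rho(γ34), summed entrywise:
Answer: row 1: [2/3, 8 + 7*I/4, 2, 0]; row 2: [-8 + 7*I/4, 2/3, 0, -2]; row 3: [2, 0, -2/3, 8 + 7*I/4]; row 4: [0, -2, -8 + 7*I/4, -2/3]


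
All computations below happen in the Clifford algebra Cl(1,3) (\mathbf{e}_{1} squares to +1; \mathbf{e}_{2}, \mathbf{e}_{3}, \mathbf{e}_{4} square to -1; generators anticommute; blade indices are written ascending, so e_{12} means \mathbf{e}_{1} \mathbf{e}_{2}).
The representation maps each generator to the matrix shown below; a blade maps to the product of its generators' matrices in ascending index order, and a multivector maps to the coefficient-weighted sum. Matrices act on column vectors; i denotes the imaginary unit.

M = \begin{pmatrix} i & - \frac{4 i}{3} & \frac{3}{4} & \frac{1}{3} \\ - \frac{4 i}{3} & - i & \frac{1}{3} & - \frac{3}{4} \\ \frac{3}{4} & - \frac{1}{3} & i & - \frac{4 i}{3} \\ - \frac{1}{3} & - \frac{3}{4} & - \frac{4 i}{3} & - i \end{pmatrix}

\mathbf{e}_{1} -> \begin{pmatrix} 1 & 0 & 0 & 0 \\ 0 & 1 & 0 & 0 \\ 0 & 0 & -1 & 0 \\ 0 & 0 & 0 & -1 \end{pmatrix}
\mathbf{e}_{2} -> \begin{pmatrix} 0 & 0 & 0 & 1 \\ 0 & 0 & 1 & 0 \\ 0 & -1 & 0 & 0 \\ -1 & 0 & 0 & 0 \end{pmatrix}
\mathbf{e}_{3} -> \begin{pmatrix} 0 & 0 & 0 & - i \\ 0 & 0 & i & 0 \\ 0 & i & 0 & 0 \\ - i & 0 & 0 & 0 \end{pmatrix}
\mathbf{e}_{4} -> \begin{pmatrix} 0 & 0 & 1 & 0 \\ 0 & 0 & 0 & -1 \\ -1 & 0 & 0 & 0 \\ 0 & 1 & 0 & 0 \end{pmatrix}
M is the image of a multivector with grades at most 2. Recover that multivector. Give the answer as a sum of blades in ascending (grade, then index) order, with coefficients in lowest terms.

Method: the blade images are trace-orthogonal — tr(rho(e_A) rho(e_B)^-1) = 4 if A = B and 0 otherwise — and rho(e_A)^-1 = (e_A)^2 * rho(e_A) with (e_A)^2 = +1 or -1, so the coefficient of e_A in the preimage is (e_A)^2 * tr(M rho(e_A))/4.
Nonzero projections over blades of grade <= 2: e_{2}: (e_{2})^2 = -1, tr(M rho(e_{2})) = - \frac{4}{3}, coefficient \frac{1}{3}; e_{14}: (e_{14})^2 = +1, tr(M rho(e_{14})) = 3, coefficient \frac{3}{4}; e_{23}: (e_{23})^2 = -1, tr(M rho(e_{23})) = 4, coefficient -1; e_{34}: (e_{34})^2 = -1, tr(M rho(e_{34})) = - \frac{16}{3}, coefficient \frac{4}{3}. Every other blade of grade <= 2 projects to 0.
Answer: \frac{1}{3} e_{2} + \frac{3}{4} e_{14} - e_{23} + \frac{4}{3} e_{34}


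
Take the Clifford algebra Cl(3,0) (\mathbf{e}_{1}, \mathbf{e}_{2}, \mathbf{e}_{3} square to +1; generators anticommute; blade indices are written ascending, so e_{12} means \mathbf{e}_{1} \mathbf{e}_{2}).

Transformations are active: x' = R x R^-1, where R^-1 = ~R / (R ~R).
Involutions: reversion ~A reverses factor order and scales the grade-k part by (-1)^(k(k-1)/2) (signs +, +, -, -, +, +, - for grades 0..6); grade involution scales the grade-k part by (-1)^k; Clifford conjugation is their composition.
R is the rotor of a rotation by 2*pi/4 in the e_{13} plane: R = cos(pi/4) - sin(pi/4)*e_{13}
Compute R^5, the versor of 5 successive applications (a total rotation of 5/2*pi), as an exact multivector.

Because a rotor carries half the rotation angle, composing 5 copies of this e_{13}-plane rotor multiplies the phase: 5*(pi/4) = \frac{5 \pi}{4}, hence R^5 = cos(\frac{5 \pi}{4}) - sin(\frac{5 \pi}{4})*e_{13}.
cos(\frac{5 \pi}{4}) = - \frac{\sqrt{2}}{2} and sin(\frac{5 \pi}{4}) = - \frac{\sqrt{2}}{2}, so R^5 = - \frac{\sqrt{2}}{2} + \frac{\sqrt{2}}{2} e_{13}. The net rotation is 1/2*pi (after discarding 1 full turn, each of which contributes a factor -1 to the rotor); the rotor keeps the half-angle phase exactly.
Answer: - \frac{\sqrt{2}}{2} + \frac{\sqrt{2}}{2} e_{13}


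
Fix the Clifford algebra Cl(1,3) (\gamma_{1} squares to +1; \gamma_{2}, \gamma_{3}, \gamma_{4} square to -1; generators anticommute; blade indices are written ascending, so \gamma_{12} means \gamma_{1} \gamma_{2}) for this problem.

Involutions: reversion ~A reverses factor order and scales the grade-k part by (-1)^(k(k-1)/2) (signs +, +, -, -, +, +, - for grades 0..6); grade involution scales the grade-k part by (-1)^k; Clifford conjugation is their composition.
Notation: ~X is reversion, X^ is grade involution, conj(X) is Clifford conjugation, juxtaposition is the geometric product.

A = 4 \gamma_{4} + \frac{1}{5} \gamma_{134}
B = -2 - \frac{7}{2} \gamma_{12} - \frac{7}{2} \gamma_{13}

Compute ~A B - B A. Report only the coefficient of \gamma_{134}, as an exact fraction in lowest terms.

first term: -\frac{73}{10} \gamma_{4} - 14 \gamma_{124} - \frac{68}{5} \gamma_{134} + \frac{7}{10} \gamma_{234}
second term: -\frac{87}{10} \gamma_{4} - 14 \gamma_{124} - \frac{72}{5} \gamma_{134} + \frac{7}{10} \gamma_{234}
Answer: \frac{4}{5}


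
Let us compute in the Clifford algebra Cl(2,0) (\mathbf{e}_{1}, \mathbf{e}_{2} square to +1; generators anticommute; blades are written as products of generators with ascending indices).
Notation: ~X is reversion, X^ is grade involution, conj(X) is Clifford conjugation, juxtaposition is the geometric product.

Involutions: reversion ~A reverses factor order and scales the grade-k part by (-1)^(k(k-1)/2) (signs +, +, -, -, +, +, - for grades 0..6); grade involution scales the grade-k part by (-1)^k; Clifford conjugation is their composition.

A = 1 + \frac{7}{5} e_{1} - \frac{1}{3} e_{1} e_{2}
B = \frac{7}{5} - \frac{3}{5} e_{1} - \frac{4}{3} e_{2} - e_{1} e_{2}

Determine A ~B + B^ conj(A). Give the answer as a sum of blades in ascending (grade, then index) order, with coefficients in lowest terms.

first term: \frac{67}{75} + \frac{406}{225} e_{1} - \frac{2}{15} e_{2} - \frac{4}{3} e_{1} e_{2}
second term: \frac{67}{75} - \frac{406}{225} e_{1} + \frac{2}{15} e_{2} + \frac{4}{3} e_{1} e_{2}
Answer: \frac{134}{75}


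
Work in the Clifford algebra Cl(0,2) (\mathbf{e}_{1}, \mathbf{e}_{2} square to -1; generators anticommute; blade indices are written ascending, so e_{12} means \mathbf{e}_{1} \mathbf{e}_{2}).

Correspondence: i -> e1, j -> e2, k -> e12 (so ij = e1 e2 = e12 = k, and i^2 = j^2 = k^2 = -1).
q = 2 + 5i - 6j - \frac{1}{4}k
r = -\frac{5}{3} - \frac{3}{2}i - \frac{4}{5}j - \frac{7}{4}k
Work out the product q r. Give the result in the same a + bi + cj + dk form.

In blades: q = 2 + 5 e_{1} - 6 e_{2} - \frac{1}{4} e_{12}, r = -\frac{5}{3} - \frac{3}{2} e_{1} - \frac{4}{5} e_{2} - \frac{7}{4} e_{12}.
Distribute q over r term by term (generator squares from the signature, products reordered to ascending indices): (2)*r = -\frac{10}{3} - 3 e_{1} - \frac{8}{5} e_{2} - \frac{7}{2} e_{12}; (5 e_{1})*r = \frac{15}{2} - \frac{25}{3} e_{1} + \frac{35}{4} e_{2} - 4 e_{12}; (-6 e_{2})*r = -\frac{24}{5} + \frac{21}{2} e_{1} + 10 e_{2} - 9 e_{12}; (-\frac{1}{4} e_{12})*r = -\frac{7}{16} - \frac{1}{5} e_{1} + \frac{3}{8} e_{2} + \frac{5}{12} e_{12}.
Sum: -\frac{257}{240} - \frac{31}{30} e_{1} + \frac{701}{40} e_{2} - \frac{193}{12} e_{12}; translating back through the correspondence:
Answer: -\frac{257}{240} - \frac{31}{30}i + \frac{701}{40}j - \frac{193}{12}k


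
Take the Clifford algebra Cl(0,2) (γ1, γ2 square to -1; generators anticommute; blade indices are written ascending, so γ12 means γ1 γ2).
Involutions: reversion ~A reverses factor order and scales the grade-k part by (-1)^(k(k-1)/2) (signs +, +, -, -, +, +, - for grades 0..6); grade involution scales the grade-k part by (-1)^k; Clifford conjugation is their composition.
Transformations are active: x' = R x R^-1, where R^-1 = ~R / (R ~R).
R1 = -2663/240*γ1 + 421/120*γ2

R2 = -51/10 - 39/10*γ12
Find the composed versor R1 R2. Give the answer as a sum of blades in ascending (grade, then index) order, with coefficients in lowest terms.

Distribute over the terms of R1 (each basis-blade product reordered to ascending indices, repeated generators contracted through their squares):
(-2663/240*γ1) R2 = 45271/800*γ1 - 34619/800*γ2
(421/120*γ2) R2 = -5473/400*γ1 - 7157/400*γ2
Summing the partial products and collecting blades:
Answer: 1373/32*γ1 - 48933/800*γ2


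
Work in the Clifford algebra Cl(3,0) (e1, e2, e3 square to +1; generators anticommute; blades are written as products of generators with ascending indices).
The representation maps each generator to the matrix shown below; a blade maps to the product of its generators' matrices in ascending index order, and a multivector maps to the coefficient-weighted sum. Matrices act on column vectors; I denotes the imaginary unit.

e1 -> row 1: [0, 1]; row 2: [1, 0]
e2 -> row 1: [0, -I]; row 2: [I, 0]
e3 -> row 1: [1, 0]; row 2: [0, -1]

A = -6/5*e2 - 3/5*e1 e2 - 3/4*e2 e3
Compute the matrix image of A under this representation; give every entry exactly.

Bivector images (products of the table entries): rho(e1 e2) = rho(e1)rho(e2) = row 1: [I, 0]; row 2: [0, -I]; rho(e2 e3) = rho(e2)rho(e3) = row 1: [0, I]; row 2: [I, 0].
M = (-6/5)*rho(e2) + (-3/5)*rho(e1 e2) + (-3/4)*rho(e2 e3), summed entrywise:
Answer: row 1: [-3*I/5, 9*I/20]; row 2: [-39*I/20, 3*I/5]


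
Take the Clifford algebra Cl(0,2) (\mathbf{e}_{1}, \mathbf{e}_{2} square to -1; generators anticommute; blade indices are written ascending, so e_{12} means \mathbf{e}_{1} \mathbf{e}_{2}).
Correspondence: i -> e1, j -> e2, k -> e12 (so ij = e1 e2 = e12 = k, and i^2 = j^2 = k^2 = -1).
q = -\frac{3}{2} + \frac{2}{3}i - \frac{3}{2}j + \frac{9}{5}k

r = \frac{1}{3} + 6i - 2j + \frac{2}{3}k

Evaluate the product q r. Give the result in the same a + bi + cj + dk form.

In blades: q = -\frac{3}{2} + \frac{2}{3} e_{1} - \frac{3}{2} e_{2} + \frac{9}{5} e_{12}, r = \frac{1}{3} + 6 e_{1} - 2 e_{2} + \frac{2}{3} e_{12}.
Distribute q over r term by term (generator squares from the signature, products reordered to ascending indices): (-\frac{3}{2})*r = -\frac{1}{2} - 9 e_{1} + 3 e_{2} - e_{12}; (\frac{2}{3} e_{1})*r = -4 + \frac{2}{9} e_{1} - \frac{4}{9} e_{2} - \frac{4}{3} e_{12}; (-\frac{3}{2} e_{2})*r = -3 - e_{1} - \frac{1}{2} e_{2} + 9 e_{12}; (\frac{9}{5} e_{12})*r = -\frac{6}{5} + \frac{18}{5} e_{1} + \frac{54}{5} e_{2} + \frac{3}{5} e_{12}.
Sum: -\frac{87}{10} - \frac{278}{45} e_{1} + \frac{1157}{90} e_{2} + \frac{109}{15} e_{12}; translating back through the correspondence:
Answer: -\frac{87}{10} - \frac{278}{45}i + \frac{1157}{90}j + \frac{109}{15}k


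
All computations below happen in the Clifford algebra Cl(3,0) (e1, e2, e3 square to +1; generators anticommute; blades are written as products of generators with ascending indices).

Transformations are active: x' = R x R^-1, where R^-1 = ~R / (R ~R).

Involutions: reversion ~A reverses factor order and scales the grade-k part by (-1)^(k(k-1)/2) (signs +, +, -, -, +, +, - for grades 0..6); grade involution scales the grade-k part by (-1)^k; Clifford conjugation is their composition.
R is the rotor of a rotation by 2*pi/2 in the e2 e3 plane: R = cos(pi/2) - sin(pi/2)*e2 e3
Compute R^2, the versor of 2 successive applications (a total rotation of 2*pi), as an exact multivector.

Because a rotor carries half the rotation angle, composing 2 copies of this e2 e3-plane rotor multiplies the phase: 2*(pi/2) = pi, hence R^2 = cos(pi) - sin(pi)*e2 e3.
cos(pi) = -1 and sin(pi) = 0, so R^2 = -1. The total rotation 2*pi is 1 full turn, so every vector returns to itself, yet the rotor is -1, on the OTHER sheet of the double cover (an odd number of 2*pi turns).
Answer: -1


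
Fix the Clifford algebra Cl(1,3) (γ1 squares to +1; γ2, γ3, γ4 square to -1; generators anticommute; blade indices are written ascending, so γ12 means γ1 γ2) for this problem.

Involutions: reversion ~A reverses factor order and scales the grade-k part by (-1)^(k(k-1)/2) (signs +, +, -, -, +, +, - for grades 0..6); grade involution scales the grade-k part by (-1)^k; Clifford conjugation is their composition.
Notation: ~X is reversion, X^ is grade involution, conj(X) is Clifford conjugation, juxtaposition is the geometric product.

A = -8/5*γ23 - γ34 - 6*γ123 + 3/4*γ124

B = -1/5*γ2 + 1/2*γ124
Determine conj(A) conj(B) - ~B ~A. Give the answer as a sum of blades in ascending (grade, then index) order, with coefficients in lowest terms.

first term: -3/8 + 8/25*γ3 - 6/5*γ13 + 3/20*γ14 - 3*γ34 - 1/2*γ123 + 4/5*γ134 + 1/5*γ234
second term: -3/8 + 8/25*γ3 - 6/5*γ13 + 3/20*γ14 + 3*γ34 - 1/2*γ123 + 4/5*γ134 - 1/5*γ234
Answer: -6*γ34 + 2/5*γ234


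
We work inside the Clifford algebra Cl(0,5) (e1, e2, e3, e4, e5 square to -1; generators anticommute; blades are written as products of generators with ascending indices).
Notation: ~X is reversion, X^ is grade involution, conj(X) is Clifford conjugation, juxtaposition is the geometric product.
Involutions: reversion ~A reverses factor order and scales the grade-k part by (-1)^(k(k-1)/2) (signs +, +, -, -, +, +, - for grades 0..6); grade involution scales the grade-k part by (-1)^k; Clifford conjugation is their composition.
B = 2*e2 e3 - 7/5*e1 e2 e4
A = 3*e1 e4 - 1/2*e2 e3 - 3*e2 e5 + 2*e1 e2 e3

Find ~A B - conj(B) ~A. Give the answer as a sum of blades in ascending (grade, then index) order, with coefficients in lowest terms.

first term: -1 + 4*e1 + 21/5*e2 - 14/5*e3 e4 - 6*e3 e5 - 7/10*e1 e3 e4 + 21/5*e1 e4 e5 - 6*e1 e2 e3 e4
second term: 1 - 4*e1 + 21/5*e2 + 14/5*e3 e4 - 6*e3 e5 + 7/10*e1 e3 e4 - 21/5*e1 e4 e5 + 6*e1 e2 e3 e4
Answer: -2 + 8*e1 - 28/5*e3 e4 - 7/5*e1 e3 e4 + 42/5*e1 e4 e5 - 12*e1 e2 e3 e4


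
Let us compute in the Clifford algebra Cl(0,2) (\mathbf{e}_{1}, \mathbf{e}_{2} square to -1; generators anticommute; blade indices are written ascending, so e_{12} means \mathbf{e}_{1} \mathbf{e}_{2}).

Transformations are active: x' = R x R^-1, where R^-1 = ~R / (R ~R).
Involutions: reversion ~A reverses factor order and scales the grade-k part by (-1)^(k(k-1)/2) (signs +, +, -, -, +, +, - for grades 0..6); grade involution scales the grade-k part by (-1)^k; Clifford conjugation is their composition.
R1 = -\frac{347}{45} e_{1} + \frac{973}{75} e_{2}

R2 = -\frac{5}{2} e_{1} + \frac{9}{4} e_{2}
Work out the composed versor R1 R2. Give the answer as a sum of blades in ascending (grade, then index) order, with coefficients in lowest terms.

Distribute over the terms of R1 (each basis-blade product reordered to ascending indices, repeated generators contracted through their squares):
(-\frac{347}{45} e_{1}) R2 = -\frac{347}{18} - \frac{347}{20} e_{12}
(\frac{973}{75} e_{2}) R2 = -\frac{2919}{100} + \frac{973}{30} e_{12}
Summing the partial products and collecting blades:
Answer: -\frac{43621}{900} + \frac{181}{12} e_{12}


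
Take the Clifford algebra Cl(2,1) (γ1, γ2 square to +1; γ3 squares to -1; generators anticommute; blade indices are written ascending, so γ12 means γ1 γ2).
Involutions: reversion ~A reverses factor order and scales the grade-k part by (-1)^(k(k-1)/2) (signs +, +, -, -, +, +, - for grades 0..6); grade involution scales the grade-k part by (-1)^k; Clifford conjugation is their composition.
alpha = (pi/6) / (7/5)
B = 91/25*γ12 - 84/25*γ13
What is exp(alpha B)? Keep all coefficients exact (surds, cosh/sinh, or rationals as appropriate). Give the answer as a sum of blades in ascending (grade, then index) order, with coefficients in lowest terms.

B^2 term by term: the squares give (91/25)^2*(γ12)^2 + (-84/25)^2*(γ13)^2 = 8281/625*(-1) + 7056/625*(+1) = -49/25 (each basis 2-blade squares to minus the product of its generators' squares); cross terms between blades sharing an index anticommute and cancel. So B^2 = -49/25.
B^2 = -49/25 — since the square is negative, the closed form is circular: l = 7/5, alpha*l = pi/6, so exp(alpha B) = cos(pi/6) + (sin(pi/6)/(7/5))*B = sqrt(3)/2 + (5/14)*B.
Answer: sqrt(3)/2 + 13/10*γ12 - 6/5*γ13


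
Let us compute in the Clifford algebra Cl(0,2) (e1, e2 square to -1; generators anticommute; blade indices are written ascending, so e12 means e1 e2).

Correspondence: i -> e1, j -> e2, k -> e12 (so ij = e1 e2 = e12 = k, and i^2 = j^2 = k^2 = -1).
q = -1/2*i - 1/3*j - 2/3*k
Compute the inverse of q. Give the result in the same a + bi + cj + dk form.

In blades: q = -1/2*e1 - 1/3*e2 - 2/3*e12.
With qbar = 1/2*e1 + 1/3*e2 + 2/3*e12 (scalar fixed, mapped units negated), q qbar = 29/36 (the sum of squared coefficients), so q^-1 = qbar / (29/36) = 18/29*e1 + 12/29*e2 + 24/29*e12; translating back:
Answer: 18/29*i + 12/29*j + 24/29*k


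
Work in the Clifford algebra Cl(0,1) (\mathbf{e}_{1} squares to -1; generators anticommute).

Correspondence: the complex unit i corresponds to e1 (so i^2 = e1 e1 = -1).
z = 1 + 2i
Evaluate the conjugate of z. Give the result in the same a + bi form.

In blades: z = 1 + 2 e_{1}.
Conjugation here is Clifford conjugation: the scalar is fixed and the grade-1 and grade-2 blades all flip sign, giving 1 - 2 e_{1}; translating back:
Answer: 1 - 2i


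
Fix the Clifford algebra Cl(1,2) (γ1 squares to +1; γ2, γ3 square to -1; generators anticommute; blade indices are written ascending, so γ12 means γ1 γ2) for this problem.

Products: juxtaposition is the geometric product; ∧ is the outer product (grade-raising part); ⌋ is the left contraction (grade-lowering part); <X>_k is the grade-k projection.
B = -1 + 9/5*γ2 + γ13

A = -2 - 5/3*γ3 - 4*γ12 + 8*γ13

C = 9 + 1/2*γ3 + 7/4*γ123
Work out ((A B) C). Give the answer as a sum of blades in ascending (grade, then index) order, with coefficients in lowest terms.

step 1: 10 + 83/15*γ1 - 18/5*γ2 + 5/3*γ3 + 4*γ12 - 10*γ13 + 7*γ23 - 72/5*γ123
step 2: 3431/30 + 851/20*γ1 - 92/5*γ2 + 27*γ3 + 2417/60*γ12 - 1403/15*γ13 + 4253/60*γ23 - 1101/10*γ123
Answer: 3431/30 + 851/20*γ1 - 92/5*γ2 + 27*γ3 + 2417/60*γ12 - 1403/15*γ13 + 4253/60*γ23 - 1101/10*γ123


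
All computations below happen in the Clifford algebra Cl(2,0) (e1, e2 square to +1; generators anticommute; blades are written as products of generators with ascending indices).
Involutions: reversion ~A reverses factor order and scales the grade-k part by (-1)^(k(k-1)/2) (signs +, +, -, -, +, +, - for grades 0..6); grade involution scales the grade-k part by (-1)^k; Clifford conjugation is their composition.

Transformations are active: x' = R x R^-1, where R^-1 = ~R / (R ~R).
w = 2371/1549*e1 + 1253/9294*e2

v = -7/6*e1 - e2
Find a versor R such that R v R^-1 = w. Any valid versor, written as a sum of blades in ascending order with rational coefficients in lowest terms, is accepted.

Here q(v) = q(w) = 85/36; the classical choice R = v + w = 3383/9294*e1 - 8041/9294*e2 then realises v -> w under the sandwich.
Answer: 3383/9294*e1 - 8041/9294*e2


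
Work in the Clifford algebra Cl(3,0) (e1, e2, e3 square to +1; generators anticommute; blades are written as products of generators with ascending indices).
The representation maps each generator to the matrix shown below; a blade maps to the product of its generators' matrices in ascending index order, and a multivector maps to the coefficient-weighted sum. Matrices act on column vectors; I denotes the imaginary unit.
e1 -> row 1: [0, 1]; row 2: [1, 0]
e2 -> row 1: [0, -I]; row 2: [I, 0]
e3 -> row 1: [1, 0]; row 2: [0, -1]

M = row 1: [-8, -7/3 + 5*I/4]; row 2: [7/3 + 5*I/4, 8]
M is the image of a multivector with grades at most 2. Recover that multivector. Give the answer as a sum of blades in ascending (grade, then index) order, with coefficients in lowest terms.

Method: 1, rho(e1), rho(e2), rho(e3) form a trace-orthogonal basis of the 2x2 complex matrices (tr(X Y) = 2 if X = Y, else 0), so M = m0*1 + m1*rho(e1) + m2*rho(e2) + m3*rho(e3) with m0 = tr(M)/2 = 0, m1 = tr(M rho(e1))/2 = 5*I/4, m2 = tr(M rho(e2))/2 = -7*I/3, m3 = tr(M rho(e3))/2 = -8.
Multiplying table entries, the bivector images are rho(e1 e2) = I*rho(e3), rho(e1 e3) = -I*rho(e2), rho(e2 e3) = I*rho(e1); with real blade coefficients the real parts of m0..m3 are the coefficients of 1, e1, e2, e3 and the imaginary parts give the bivectors (e2 e3: Im m1, e1 e3: -Im m2, e1 e2: Im m3).
Answer: -8*e3 + 7/3*e1 e3 + 5/4*e2 e3


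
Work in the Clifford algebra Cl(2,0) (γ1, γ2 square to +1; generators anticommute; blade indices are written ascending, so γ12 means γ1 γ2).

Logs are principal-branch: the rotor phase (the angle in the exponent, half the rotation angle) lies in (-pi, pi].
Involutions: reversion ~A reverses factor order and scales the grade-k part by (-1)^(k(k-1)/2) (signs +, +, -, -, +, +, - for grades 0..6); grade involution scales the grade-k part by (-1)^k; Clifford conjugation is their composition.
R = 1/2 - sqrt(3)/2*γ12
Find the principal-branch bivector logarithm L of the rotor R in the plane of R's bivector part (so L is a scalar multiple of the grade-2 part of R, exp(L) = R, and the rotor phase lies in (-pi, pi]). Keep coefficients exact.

The scalar part of R is 1/2, which fixes the principal-branch rotor phase; the unit plane is then the bivector part divided by the sine of that phase, and L is that plane scaled by the phase.
Concretely: cos(phase) = 1/2 gives phase = ±pi/3, and since phase/sin(phase) is even the sign is immaterial: L = (phase/sin(phase)) * <R>_2 = (2*sqrt(3)*pi/9) * <R>_2.
Answer: -pi/3*γ12


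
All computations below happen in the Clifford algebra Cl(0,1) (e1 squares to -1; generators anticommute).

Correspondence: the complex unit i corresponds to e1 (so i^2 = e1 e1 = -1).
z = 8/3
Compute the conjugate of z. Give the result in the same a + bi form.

In blades: z = 8/3.
Conjugation here is Clifford conjugation: the scalar is fixed and the grade-1 and grade-2 blades all flip sign, giving 8/3; translating back:
Answer: 8/3


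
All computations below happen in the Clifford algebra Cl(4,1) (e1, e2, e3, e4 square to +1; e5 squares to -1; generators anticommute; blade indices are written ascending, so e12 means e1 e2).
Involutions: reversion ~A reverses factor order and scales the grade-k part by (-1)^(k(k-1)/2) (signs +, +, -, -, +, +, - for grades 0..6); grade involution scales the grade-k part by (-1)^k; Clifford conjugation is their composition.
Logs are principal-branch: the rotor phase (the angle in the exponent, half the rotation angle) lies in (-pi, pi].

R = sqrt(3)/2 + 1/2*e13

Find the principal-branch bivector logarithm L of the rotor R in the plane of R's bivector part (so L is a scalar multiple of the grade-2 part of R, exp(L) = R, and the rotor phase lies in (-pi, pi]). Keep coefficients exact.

The scalar part of R is sqrt(3)/2, which fixes the principal-branch rotor phase; the unit plane is then the bivector part divided by the sine of that phase, and L is that plane scaled by the phase.
Concretely: cos(phase) = sqrt(3)/2 gives phase = ±pi/6, and since phase/sin(phase) is even the sign is immaterial: L = (phase/sin(phase)) * <R>_2 = (pi/3) * <R>_2.
Answer: pi/6*e13


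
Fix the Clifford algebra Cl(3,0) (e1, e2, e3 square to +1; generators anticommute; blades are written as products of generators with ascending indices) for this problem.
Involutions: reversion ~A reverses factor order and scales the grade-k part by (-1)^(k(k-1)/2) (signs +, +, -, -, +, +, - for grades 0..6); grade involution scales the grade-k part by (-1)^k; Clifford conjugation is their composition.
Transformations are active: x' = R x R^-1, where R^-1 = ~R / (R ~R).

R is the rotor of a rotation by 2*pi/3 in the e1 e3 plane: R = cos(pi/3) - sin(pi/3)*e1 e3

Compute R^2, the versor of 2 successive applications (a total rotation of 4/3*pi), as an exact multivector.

Half-angle bookkeeping: 2 applications in e1 e3 add up to rotor phase 2*pi/3 = 2*pi/3, so R^2 = cos(2*pi/3) - sin(2*pi/3)*e1 e3.
cos(2*pi/3) = -1/2 and sin(2*pi/3) = sqrt(3)/2, so R^2 = -1/2 - sqrt(3)/2*e1 e3. The net rotation is 4/3*pi; the rotor keeps the half-angle phase exactly.
Answer: -1/2 - sqrt(3)/2*e1 e3


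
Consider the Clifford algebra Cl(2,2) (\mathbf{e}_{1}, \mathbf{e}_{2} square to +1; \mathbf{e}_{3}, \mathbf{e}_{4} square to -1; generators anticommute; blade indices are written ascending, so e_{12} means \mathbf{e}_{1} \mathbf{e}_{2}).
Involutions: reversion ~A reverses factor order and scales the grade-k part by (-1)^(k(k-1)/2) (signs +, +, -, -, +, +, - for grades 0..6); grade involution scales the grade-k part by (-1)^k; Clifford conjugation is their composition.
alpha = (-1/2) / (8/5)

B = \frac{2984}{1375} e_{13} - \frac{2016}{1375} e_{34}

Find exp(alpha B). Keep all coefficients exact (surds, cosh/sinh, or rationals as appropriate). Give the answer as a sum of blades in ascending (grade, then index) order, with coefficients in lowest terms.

B^2 term by term: the squares give (\frac{2984}{1375})^2*(e_{13})^2 + (-\frac{2016}{1375})^2*(e_{34})^2 = \frac{8904256}{1890625}*(+1) + \frac{4064256}{1890625}*(-1) = \frac{64}{25} (each basis 2-blade squares to minus the product of its generators' squares); cross terms between blades sharing an index anticommute and cancel. So B^2 = \frac{64}{25}.
B^2 = \frac{64}{25} — hyperbolic case — the even/odd split gives cosh and sinh: l = \frac{8}{5}, alpha*l = - \frac{1}{2}, so exp(alpha B) = cosh(- \frac{1}{2}) + (sinh(- \frac{1}{2})/(\frac{8}{5}))*B = \cosh{\left(\frac{1}{2} \right)} + (- \frac{5 \sinh{\left(\frac{1}{2} \right)}}{8})*B.
Answer: \cosh{\left(\frac{1}{2} \right)} - \frac{373 \sinh{\left(\frac{1}{2} \right)}}{275} e_{13} + \frac{252 \sinh{\left(\frac{1}{2} \right)}}{275} e_{34}


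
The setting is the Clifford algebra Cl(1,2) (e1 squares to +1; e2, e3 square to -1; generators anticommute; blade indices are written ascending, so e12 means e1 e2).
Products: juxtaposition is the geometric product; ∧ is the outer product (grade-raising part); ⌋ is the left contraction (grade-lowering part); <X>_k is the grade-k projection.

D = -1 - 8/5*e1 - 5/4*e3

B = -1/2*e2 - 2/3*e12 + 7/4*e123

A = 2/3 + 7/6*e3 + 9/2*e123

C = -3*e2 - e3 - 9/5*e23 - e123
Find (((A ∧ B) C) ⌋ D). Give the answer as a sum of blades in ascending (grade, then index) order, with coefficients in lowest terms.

step 1: -1/3*e2 - 4/9*e12 + 7/12*e23 + 7/18*e123
step 2: 79/180 - 1/20*e1 + 7/12*e2 - 343/180*e3 + 7/18*e12 - 49/30*e13 + 1/3*e23 + 4/9*e123
step 3: -3289/1200 - 158/225*e1 - 79/144*e3
Answer: -3289/1200 - 158/225*e1 - 79/144*e3


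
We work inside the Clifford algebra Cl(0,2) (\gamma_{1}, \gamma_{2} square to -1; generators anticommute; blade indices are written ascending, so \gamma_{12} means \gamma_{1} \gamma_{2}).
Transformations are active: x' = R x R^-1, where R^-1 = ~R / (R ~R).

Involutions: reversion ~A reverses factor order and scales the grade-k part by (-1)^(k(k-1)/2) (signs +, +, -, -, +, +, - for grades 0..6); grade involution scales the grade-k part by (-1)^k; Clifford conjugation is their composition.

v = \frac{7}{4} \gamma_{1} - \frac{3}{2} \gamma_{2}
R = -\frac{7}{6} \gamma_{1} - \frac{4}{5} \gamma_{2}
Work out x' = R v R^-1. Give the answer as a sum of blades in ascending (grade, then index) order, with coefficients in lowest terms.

~R = -\frac{7}{6} \gamma_{1} - \frac{4}{5} \gamma_{2}, and R ~R = -\frac{1801}{900}, so R^-1 = ~R / (-\frac{1801}{900}).
R v = \frac{101}{120} + \frac{63}{20} \gamma_{12}
Answer: -\frac{5537}{7204} \gamma_{1} + \frac{7827}{3602} \gamma_{2}


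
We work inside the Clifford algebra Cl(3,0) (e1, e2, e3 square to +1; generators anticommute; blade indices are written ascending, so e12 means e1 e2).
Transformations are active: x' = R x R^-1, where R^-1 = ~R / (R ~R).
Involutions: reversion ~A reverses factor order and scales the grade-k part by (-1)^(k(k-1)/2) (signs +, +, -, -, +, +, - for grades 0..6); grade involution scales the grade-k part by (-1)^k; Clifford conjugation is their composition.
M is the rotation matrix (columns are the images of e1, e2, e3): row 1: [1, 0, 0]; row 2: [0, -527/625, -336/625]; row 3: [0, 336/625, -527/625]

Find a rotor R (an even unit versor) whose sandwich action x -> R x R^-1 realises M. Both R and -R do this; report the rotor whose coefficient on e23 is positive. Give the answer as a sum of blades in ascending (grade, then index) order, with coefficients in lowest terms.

Method: write R = a + b12*e12 + b13*e13 + b23*e23 with a^2 + b12^2 + b13^2 + b23^2 = 1 (so R^-1 = ~R). Expanding the columns R e_j ~R gives tr M = 4a^2 - 1 and, from the antisymmetric part, M21 - M12 = -4a*b12, M13 - M31 = 4a*b13, M32 - M23 = -4a*b23.
Here tr M = -429/625, so a^2 = (1 + tr M)/4 = 49/625 and a = ±7/25. Taking a = 7/25: M21 - M12 = 0, M13 - M31 = 0, M32 - M23 = 672/625, giving b12 = 0, b13 = 0, b23 = -24/25, i.e. R = 7/25 - 24/25*e23.
Its e23 coefficient is negative, so report the other preimage -R.
Answer: -7/25 + 24/25*e23. Sheet selection: the two-to-one cover makes ±R indistinguishable at the matrix level (trace -429/625), so uniqueness comes from the required sign on e23.


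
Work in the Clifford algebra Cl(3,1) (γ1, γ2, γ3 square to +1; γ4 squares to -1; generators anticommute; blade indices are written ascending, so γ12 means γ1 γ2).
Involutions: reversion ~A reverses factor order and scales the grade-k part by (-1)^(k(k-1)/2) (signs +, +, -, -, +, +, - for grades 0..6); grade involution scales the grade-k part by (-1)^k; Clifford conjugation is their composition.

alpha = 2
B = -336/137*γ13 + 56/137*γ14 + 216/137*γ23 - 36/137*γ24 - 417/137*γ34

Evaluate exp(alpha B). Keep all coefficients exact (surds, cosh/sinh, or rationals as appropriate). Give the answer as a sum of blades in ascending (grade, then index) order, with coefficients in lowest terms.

B^2 term by term: the squares give (-336/137)^2*(γ13)^2 + (56/137)^2*(γ14)^2 + (216/137)^2*(γ23)^2 + (-36/137)^2*(γ24)^2 + (-417/137)^2*(γ34)^2 = 112896/18769*(-1) + 3136/18769*(+1) + 46656/18769*(-1) + 1296/18769*(+1) + 173889/18769*(+1) = 1 (each basis 2-blade squares to minus the product of its generators' squares); cross terms between blades sharing an index anticommute and cancel; the commuting (index-disjoint) pairs give grade-4 terms 2*c*c'*(blade product), which cancel blade by blade — γ1234: -24192/18769 + 24192/18769 = 0 — confirming B is simple. So B^2 = 1.
B^2 = 1 — since the square is positive, the closed form is hyperbolic: l = 1, alpha*l = 2, so exp(alpha B) = cosh(2) + (sinh(2)/1)*B = cosh(2) + (sinh(2))*B.
Answer: cosh(2) - 336*sinh(2)/137*γ13 + 56*sinh(2)/137*γ14 + 216*sinh(2)/137*γ23 - 36*sinh(2)/137*γ24 - 417*sinh(2)/137*γ34


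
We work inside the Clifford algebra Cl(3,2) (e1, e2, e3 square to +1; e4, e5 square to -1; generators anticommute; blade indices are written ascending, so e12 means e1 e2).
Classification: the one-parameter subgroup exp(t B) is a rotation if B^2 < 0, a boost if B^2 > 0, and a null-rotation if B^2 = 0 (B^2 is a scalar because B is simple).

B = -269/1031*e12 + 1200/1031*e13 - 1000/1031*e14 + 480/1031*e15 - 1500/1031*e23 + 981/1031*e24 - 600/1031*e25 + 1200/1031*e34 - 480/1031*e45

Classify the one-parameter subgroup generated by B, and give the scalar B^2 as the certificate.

B^2 term by term: the squares give (-269/1031)^2*(e12)^2 + (1200/1031)^2*(e13)^2 + (-1000/1031)^2*(e14)^2 + (480/1031)^2*(e15)^2 + (-1500/1031)^2*(e23)^2 + (981/1031)^2*(e24)^2 + (-600/1031)^2*(e25)^2 + (1200/1031)^2*(e34)^2 + (-480/1031)^2*(e45)^2 = 72361/1062961*(-1) + 1440000/1062961*(-1) + 1000000/1062961*(+1) + 230400/1062961*(+1) + 2250000/1062961*(-1) + 962361/1062961*(+1) + 360000/1062961*(+1) + 1440000/1062961*(+1) + 230400/1062961*(-1) = 0 (each basis 2-blade squares to minus the product of its generators' squares); cross terms between blades sharing an index anticommute and cancel; the commuting (index-disjoint) pairs give grade-4 terms 2*c*c'*(blade product), which cancel blade by blade — e1234: -645600/1062961 - 2354400/1062961 + 3000000/1062961 = 0; e1235: 1440000/1062961 - 1440000/1062961 = 0; e1245: 258240/1062961 - 1200000/1062961 + 941760/1062961 = 0; e1345: -1152000/1062961 + 1152000/1062961 = 0; e2345: 1440000/1062961 - 1440000/1062961 = 0 — confirming B is simple. So B^2 = 0.
Answer: null-rotation, certificate B^2 = 0. Key observation: B^2 = 0 is a conjugation invariant, so its sign decides the class regardless of the surface form of B.


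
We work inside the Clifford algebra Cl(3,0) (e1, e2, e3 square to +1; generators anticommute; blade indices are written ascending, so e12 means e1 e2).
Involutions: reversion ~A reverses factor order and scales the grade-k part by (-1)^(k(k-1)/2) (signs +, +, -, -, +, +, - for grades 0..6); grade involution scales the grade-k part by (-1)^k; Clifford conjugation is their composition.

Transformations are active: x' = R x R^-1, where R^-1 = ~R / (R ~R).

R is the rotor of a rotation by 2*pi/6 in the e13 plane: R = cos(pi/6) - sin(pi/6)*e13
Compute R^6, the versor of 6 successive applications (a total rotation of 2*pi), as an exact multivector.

Because a rotor carries half the rotation angle, composing 6 copies of this e13-plane rotor multiplies the phase: 6*(pi/6) = pi, hence R^6 = cos(pi) - sin(pi)*e13.
cos(pi) = -1 and sin(pi) = 0, so R^6 = -1. The total rotation 2*pi is 1 full turn, so every vector returns to itself, yet the rotor is -1, on the OTHER sheet of the double cover (an odd number of 2*pi turns).
Answer: -1


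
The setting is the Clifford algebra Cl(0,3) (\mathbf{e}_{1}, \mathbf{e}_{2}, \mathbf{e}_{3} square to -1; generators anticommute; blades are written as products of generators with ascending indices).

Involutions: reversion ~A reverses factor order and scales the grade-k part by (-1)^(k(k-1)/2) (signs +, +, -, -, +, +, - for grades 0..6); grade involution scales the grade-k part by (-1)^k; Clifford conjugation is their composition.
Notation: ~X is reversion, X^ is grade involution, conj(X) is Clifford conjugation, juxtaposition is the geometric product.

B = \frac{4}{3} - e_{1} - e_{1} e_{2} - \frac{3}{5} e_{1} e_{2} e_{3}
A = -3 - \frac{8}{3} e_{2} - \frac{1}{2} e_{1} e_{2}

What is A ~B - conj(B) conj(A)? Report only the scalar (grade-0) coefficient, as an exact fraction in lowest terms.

first term: -\frac{7}{2} + \frac{1}{3} e_{1} - \frac{55}{18} e_{2} + \frac{3}{10} e_{3} - \frac{19}{3} e_{1} e_{2} - \frac{8}{5} e_{1} e_{3} - \frac{9}{5} e_{1} e_{2} e_{3}
second term: -\frac{9}{2} - \frac{17}{3} e_{1} + \frac{55}{18} e_{2} + \frac{3}{10} e_{3} + \frac{1}{3} e_{1} e_{2} - \frac{8}{5} e_{1} e_{3} + \frac{9}{5} e_{1} e_{2} e_{3}
Answer: 1


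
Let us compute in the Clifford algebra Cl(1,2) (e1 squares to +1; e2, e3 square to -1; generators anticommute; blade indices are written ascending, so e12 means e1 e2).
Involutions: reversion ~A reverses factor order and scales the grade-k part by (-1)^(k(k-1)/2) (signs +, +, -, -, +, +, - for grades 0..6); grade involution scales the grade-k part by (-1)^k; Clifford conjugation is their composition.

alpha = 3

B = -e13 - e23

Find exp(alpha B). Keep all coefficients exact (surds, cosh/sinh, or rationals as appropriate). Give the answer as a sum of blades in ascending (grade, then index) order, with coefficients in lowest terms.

B^2 term by term: the squares give (-1)^2*(e13)^2 + (-1)^2*(e23)^2 = 1*(+1) + 1*(-1) = 0 (each basis 2-blade squares to minus the product of its generators' squares); cross terms between blades sharing an index anticommute and cancel. So B^2 = 0.
B^2 = 0, so the series truncates immediately: exp(alpha B) = 1 + alpha B (parabolic case).
Answer: 1 - 3*e13 - 3*e23
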